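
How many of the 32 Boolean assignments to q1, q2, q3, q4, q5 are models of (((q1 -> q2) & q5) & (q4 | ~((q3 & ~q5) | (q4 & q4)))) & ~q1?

8

Initial set: {((((q1 -> q2) & q5) & (q4 | ~((q3 & ~q5) | (q4 & q4)))) & ~q1)}.
((((q1 -> q2) & q5) & (q4 | ~((q3 & ~q5) | (q4 & q4)))) & ~q1): α-rule — add (((q1 -> q2) & q5) & (q4 | ~((q3 & ~q5) | (q4 & q4)))), ~q1.
(((q1 -> q2) & q5) & (q4 | ~((q3 & ~q5) | (q4 & q4)))): α-rule — add ((q1 -> q2) & q5), (q4 | ~((q3 & ~q5) | (q4 & q4))).
((q1 -> q2) & q5): α-rule — add (q1 -> q2), q5.
(q4 | ~((q3 & ~q5) | (q4 & q4))): β-rule — branch into q4  //  ~((q3 & ~q5) | (q4 & q4)).
  branch 1 (add q4):
    (q1 -> q2): β-rule — branch into ~q1  //  q2.
      branch 1.1 (add ~q1):
        ○ open, literals {q1=F, q4=T, q5=T}.
      branch 1.2 (add q2):
        ○ open, literals {q1=F, q2=T, q4=T, q5=T}.
  branch 2 (add ~((q3 & ~q5) | (q4 & q4))):
    ~((q3 & ~q5) | (q4 & q4)): α-rule — add ~(q3 & ~q5), ~(q4 & q4).
    (q1 -> q2): β-rule — branch into ~q1  //  q2.
      branch 2.1 (add ~q1):
        ~(q3 & ~q5): β-rule — branch into ~q3  //  ~~q5.
          branch 2.1.1 (add ~q3):
            ~(q4 & q4): β-rule — branch into ~q4  //  ~q4.
              branch 2.1.1.1 (add ~q4):
                ○ open, literals {q1=F, q3=F, q4=F, q5=T}.
              branch 2.1.1.2 (add ~q4):
                ○ open, literals {q1=F, q3=F, q4=F, q5=T}.
          branch 2.1.2 (add ~~q5):
            ~(q4 & q4): β-rule — branch into ~q4  //  ~q4.
              branch 2.1.2.1 (add ~q4):
                ○ open, literals {q1=F, q4=F, q5=T}.
              branch 2.1.2.2 (add ~q4):
                ○ open, literals {q1=F, q4=F, q5=T}.
      branch 2.2 (add q2):
        ~(q3 & ~q5): β-rule — branch into ~q3  //  ~~q5.
          branch 2.2.1 (add ~q3):
            ~(q4 & q4): β-rule — branch into ~q4  //  ~q4.
              branch 2.2.1.1 (add ~q4):
                ○ open, literals {q1=F, q2=T, q3=F, q4=F, q5=T}.
              branch 2.2.1.2 (add ~q4):
                ○ open, literals {q1=F, q2=T, q3=F, q4=F, q5=T}.
          branch 2.2.2 (add ~~q5):
            ~(q4 & q4): β-rule — branch into ~q4  //  ~q4.
              branch 2.2.2.1 (add ~q4):
                ○ open, literals {q1=F, q2=T, q4=F, q5=T}.
              branch 2.2.2.2 (add ~q4):
                ○ open, literals {q1=F, q2=T, q4=F, q5=T}.
0 branches closed, 10 open.
Each open branch fixes some atoms; the unmentioned ones are free. Counting distinct full assignments: branch {q1=F, q4=T, q5=T} (q2, q3) contributes 4 new; branch {q1=F, q2=T, q4=T, q5=T} (q3) contributes 0 new; branch {q1=F, q3=F, q4=F, q5=T} (q2) contributes 2 new; branch {q1=F, q3=F, q4=F, q5=T} (q2) contributes 0 new; branch {q1=F, q4=F, q5=T} (q2, q3) contributes 2 new; branch {q1=F, q4=F, q5=T} (q2, q3) contributes 0 new; branch {q1=F, q2=T, q3=F, q4=F, q5=T} (none free) contributes 0 new; branch {q1=F, q2=T, q3=F, q4=F, q5=T} (none free) contributes 0 new; branch {q1=F, q2=T, q4=F, q5=T} (q3) contributes 0 new; branch {q1=F, q2=T, q4=F, q5=T} (q3) contributes 0 new. Total: 8.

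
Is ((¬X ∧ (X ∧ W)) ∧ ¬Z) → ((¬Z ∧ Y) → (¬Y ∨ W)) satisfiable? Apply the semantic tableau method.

Satisfiable

Initial set: {T (((¬X ∧ (X ∧ W)) ∧ ¬Z) → ((¬Z ∧ Y) → (¬Y ∨ W)))}.
T (((¬X ∧ (X ∧ W)) ∧ ¬Z) → ((¬Z ∧ Y) → (¬Y ∨ W))): β-rule — branch into F ((¬X ∧ (X ∧ W)) ∧ ¬Z)  //  T ((¬Z ∧ Y) → (¬Y ∨ W)).
  branch 1 (add F ((¬X ∧ (X ∧ W)) ∧ ¬Z)):
    F ((¬X ∧ (X ∧ W)) ∧ ¬Z): β-rule — branch into F (¬X ∧ (X ∧ W))  //  F ¬Z.
      branch 1.1 (add F (¬X ∧ (X ∧ W))):
        F (¬X ∧ (X ∧ W)): β-rule — branch into F ¬X  //  F (X ∧ W).
          branch 1.1.1 (add F ¬X):
            ○ open, literals {X=true}.
          branch 1.1.2 (add F (X ∧ W)):
            F (X ∧ W): β-rule — branch into F X  //  F W.
              branch 1.1.2.1 (add F X):
                ○ open, literals {X=false}.
              branch 1.1.2.2 (add F W):
                ○ open, literals {W=false}.
      branch 1.2 (add F ¬Z):
        ○ open, literals {Z=true}.
  branch 2 (add T ((¬Z ∧ Y) → (¬Y ∨ W))):
    T ((¬Z ∧ Y) → (¬Y ∨ W)): β-rule — branch into F (¬Z ∧ Y)  //  T (¬Y ∨ W).
      branch 2.1 (add F (¬Z ∧ Y)):
        F (¬Z ∧ Y): β-rule — branch into F ¬Z  //  F Y.
          branch 2.1.1 (add F ¬Z):
            ○ open, literals {Z=true}.
          branch 2.1.2 (add F Y):
            ○ open, literals {Y=false}.
      branch 2.2 (add T (¬Y ∨ W)):
        T (¬Y ∨ W): β-rule — branch into T ¬Y  //  T W.
          branch 2.2.1 (add T ¬Y):
            ○ open, literals {Y=false}.
          branch 2.2.2 (add T W):
            ○ open, literals {W=true}.
0 branches closed, 8 open.
An open branch gives a satisfying assignment: X=true.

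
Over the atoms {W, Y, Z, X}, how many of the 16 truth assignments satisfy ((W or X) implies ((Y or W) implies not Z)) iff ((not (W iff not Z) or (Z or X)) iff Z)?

Initial set: {(((W or X) implies ((Y or W) implies not Z)) iff ((not (W iff not Z) or (Z or X)) iff Z))}.
(((W or X) implies ((Y or W) implies not Z)) iff ((not (W iff not Z) or (Z or X)) iff Z)): β-rule — branch into ((W or X) implies ((Y or W) implies not Z)), ((not (W iff not Z) or (Z or X)) iff Z)  //  not ((W or X) implies ((Y or W) implies not Z)), not ((not (W iff not Z) or (Z or X)) iff Z).
  branch 1 (add ((W or X) implies ((Y or W) implies not Z)), ((not (W iff not Z) or (Z or X)) iff Z)):
    ((W or X) implies ((Y or W) implies not Z)): β-rule — branch into not (W or X)  //  ((Y or W) implies not Z).
      branch 1.1 (add not (W or X)):
        not (W or X): α-rule — add not W, not X.
        ((not (W iff not Z) or (Z or X)) iff Z): β-rule — branch into (not (W iff not Z) or (Z or X)), Z  //  not (not (W iff not Z) or (Z or X)), not Z.
          branch 1.1.1 (add (not (W iff not Z) or (Z or X)), Z):
            (not (W iff not Z) or (Z or X)): β-rule — branch into not (W iff not Z)  //  (Z or X).
              branch 1.1.1.1 (add not (W iff not Z)):
                not (W iff not Z): β-rule — branch into W, not not Z  //  not W, not Z.
                  branch 1.1.1.1.1 (add W, not not Z):
                    × closes — contains both W and not W.
                  branch 1.1.1.1.2 (add not W, not Z):
                    × closes — contains both Z and not Z.
              branch 1.1.1.2 (add (Z or X)):
                (Z or X): β-rule — branch into Z  //  X.
                  branch 1.1.1.2.1 (add Z):
                    ○ open, literals {W=0, X=0, Z=1}.
                  branch 1.1.1.2.2 (add X):
                    × closes — contains both X and not X.
          branch 1.1.2 (add not (not (W iff not Z) or (Z or X)), not Z):
            not (not (W iff not Z) or (Z or X)): α-rule — add not not (W iff not Z), not (Z or X).
            not (Z or X): α-rule — add not Z, not X.
            not not (W iff not Z): β-rule — branch into W, not Z  //  not W, not not Z.
              branch 1.1.2.1 (add W, not Z):
                × closes — contains both W and not W.
              branch 1.1.2.2 (add not W, not not Z):
                × closes — contains both Z and not Z.
      branch 1.2 (add ((Y or W) implies not Z)):
        ((not (W iff not Z) or (Z or X)) iff Z): β-rule — branch into (not (W iff not Z) or (Z or X)), Z  //  not (not (W iff not Z) or (Z or X)), not Z.
          branch 1.2.1 (add (not (W iff not Z) or (Z or X)), Z):
            ((Y or W) implies not Z): β-rule — branch into not (Y or W)  //  not Z.
              branch 1.2.1.1 (add not (Y or W)):
                not (Y or W): α-rule — add not Y, not W.
                (not (W iff not Z) or (Z or X)): β-rule — branch into not (W iff not Z)  //  (Z or X).
                  branch 1.2.1.1.1 (add not (W iff not Z)):
                    not (W iff not Z): β-rule — branch into W, not not Z  //  not W, not Z.
                      branch 1.2.1.1.1.1 (add W, not not Z):
                        × closes — contains both W and not W.
                      branch 1.2.1.1.1.2 (add not W, not Z):
                        × closes — contains both Z and not Z.
                  branch 1.2.1.1.2 (add (Z or X)):
                    (Z or X): β-rule — branch into Z  //  X.
                      branch 1.2.1.1.2.1 (add Z):
                        ○ open, literals {W=0, Y=0, Z=1}.
                      branch 1.2.1.1.2.2 (add X):
                        ○ open, literals {W=0, X=1, Y=0, Z=1}.
              branch 1.2.1.2 (add not Z):
                × closes — contains both Z and not Z.
          branch 1.2.2 (add not (not (W iff not Z) or (Z or X)), not Z):
            not (not (W iff not Z) or (Z or X)): α-rule — add not not (W iff not Z), not (Z or X).
            not (Z or X): α-rule — add not Z, not X.
            ((Y or W) implies not Z): β-rule — branch into not (Y or W)  //  not Z.
              branch 1.2.2.1 (add not (Y or W)):
                not (Y or W): α-rule — add not Y, not W.
                not not (W iff not Z): β-rule — branch into W, not Z  //  not W, not not Z.
                  branch 1.2.2.1.1 (add W, not Z):
                    × closes — contains both W and not W.
                  branch 1.2.2.1.2 (add not W, not not Z):
                    × closes — contains both Z and not Z.
              branch 1.2.2.2 (add not Z):
                not not (W iff not Z): β-rule — branch into W, not Z  //  not W, not not Z.
                  branch 1.2.2.2.1 (add W, not Z):
                    ○ open, literals {W=1, X=0, Z=0}.
                  branch 1.2.2.2.2 (add not W, not not Z):
                    × closes — contains both Z and not Z.
  branch 2 (add not ((W or X) implies ((Y or W) implies not Z)), not ((not (W iff not Z) or (Z or X)) iff Z)):
    not ((W or X) implies ((Y or W) implies not Z)): α-rule — add (W or X), not ((Y or W) implies not Z).
    not ((Y or W) implies not Z): α-rule — add (Y or W), not not Z.
    not ((not (W iff not Z) or (Z or X)) iff Z): β-rule — branch into (not (W iff not Z) or (Z or X)), not Z  //  not (not (W iff not Z) or (Z or X)), Z.
      branch 2.1 (add (not (W iff not Z) or (Z or X)), not Z):
        × closes — contains both Z and not Z.
      branch 2.2 (add not (not (W iff not Z) or (Z or X)), Z):
        not (not (W iff not Z) or (Z or X)): α-rule — add not not (W iff not Z), not (Z or X).
        not (Z or X): α-rule — add not Z, not X.
        × closes — contains both Z and not Z.
13 branches closed, 4 open.
Each open branch fixes some atoms; the unmentioned ones are free. Counting distinct full assignments: branch {W=0, X=0, Z=1} (Y) contributes 2 new; branch {W=0, Y=0, Z=1} (X) contributes 1 new; branch {W=0, X=1, Y=0, Z=1} (none free) contributes 0 new; branch {W=1, X=0, Z=0} (Y) contributes 2 new. Total: 5.

5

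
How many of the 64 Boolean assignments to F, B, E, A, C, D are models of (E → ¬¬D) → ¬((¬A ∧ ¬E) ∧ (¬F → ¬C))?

Initial set: {T ((E → ¬¬D) → ¬((¬A ∧ ¬E) ∧ (¬F → ¬C)))}.
T ((E → ¬¬D) → ¬((¬A ∧ ¬E) ∧ (¬F → ¬C))): β-rule — branch into F (E → ¬¬D)  //  T ¬((¬A ∧ ¬E) ∧ (¬F → ¬C)).
  branch 1 (add F (E → ¬¬D)):
    F (E → ¬¬D): α-rule — add T E, F ¬¬D.
    F ¬¬D: drop double negation, giving F D.
    ○ open, literals {D=F, E=T}.
  branch 2 (add T ¬((¬A ∧ ¬E) ∧ (¬F → ¬C))):
    T ¬((¬A ∧ ¬E) ∧ (¬F → ¬C)): β-rule — branch into F (¬A ∧ ¬E)  //  F (¬F → ¬C).
      branch 2.1 (add F (¬A ∧ ¬E)):
        F (¬A ∧ ¬E): β-rule — branch into F ¬A  //  F ¬E.
          branch 2.1.1 (add F ¬A):
            ○ open, literals {A=T}.
          branch 2.1.2 (add F ¬E):
            ○ open, literals {E=T}.
      branch 2.2 (add F (¬F → ¬C)):
        F (¬F → ¬C): α-rule — add T ¬F, F ¬C.
        ○ open, literals {C=T, F=F}.
0 branches closed, 4 open.
Each open branch fixes some atoms; the unmentioned ones are free. Counting distinct full assignments: branch {D=F, E=T} (F, B, A, C) contributes 16 new; branch {A=T} (F, B, E, C, D) contributes 24 new; branch {E=T} (F, B, A, C, D) contributes 8 new; branch {C=T, F=F} (B, E, A, D) contributes 4 new. Total: 52.

52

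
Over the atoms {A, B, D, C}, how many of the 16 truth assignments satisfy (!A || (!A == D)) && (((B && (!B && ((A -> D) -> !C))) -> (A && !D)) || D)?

Initial set: {((!A || (!A == D)) && (((B && (!B && ((A -> D) -> !C))) -> (A && !D)) || D))}.
((!A || (!A == D)) && (((B && (!B && ((A -> D) -> !C))) -> (A && !D)) || D)): α-rule — add (!A || (!A == D)), (((B && (!B && ((A -> D) -> !C))) -> (A && !D)) || D).
(!A || (!A == D)): β-rule — branch into !A  //  (!A == D).
  branch 1 (add !A):
    (((B && (!B && ((A -> D) -> !C))) -> (A && !D)) || D): β-rule — branch into ((B && (!B && ((A -> D) -> !C))) -> (A && !D))  //  D.
      branch 1.1 (add ((B && (!B && ((A -> D) -> !C))) -> (A && !D))):
        ((B && (!B && ((A -> D) -> !C))) -> (A && !D)): β-rule — branch into !(B && (!B && ((A -> D) -> !C)))  //  (A && !D).
          branch 1.1.1 (add !(B && (!B && ((A -> D) -> !C)))):
            !(B && (!B && ((A -> D) -> !C))): β-rule — branch into !B  //  !(!B && ((A -> D) -> !C)).
              branch 1.1.1.1 (add !B):
                ○ open, literals {A=0, B=0}.
              branch 1.1.1.2 (add !(!B && ((A -> D) -> !C))):
                !(!B && ((A -> D) -> !C)): β-rule — branch into !!B  //  !((A -> D) -> !C).
                  branch 1.1.1.2.1 (add !!B):
                    ○ open, literals {A=0, B=1}.
                  branch 1.1.1.2.2 (add !((A -> D) -> !C)):
                    !((A -> D) -> !C): α-rule — add (A -> D), !!C.
                    (A -> D): β-rule — branch into !A  //  D.
                      branch 1.1.1.2.2.1 (add !A):
                        ○ open, literals {A=0, C=1}.
                      branch 1.1.1.2.2.2 (add D):
                        ○ open, literals {A=0, C=1, D=1}.
          branch 1.1.2 (add (A && !D)):
            (A && !D): α-rule — add A, !D.
            × closes — contains both A and !A.
      branch 1.2 (add D):
        ○ open, literals {A=0, D=1}.
  branch 2 (add (!A == D)):
    (((B && (!B && ((A -> D) -> !C))) -> (A && !D)) || D): β-rule — branch into ((B && (!B && ((A -> D) -> !C))) -> (A && !D))  //  D.
      branch 2.1 (add ((B && (!B && ((A -> D) -> !C))) -> (A && !D))):
        (!A == D): β-rule — branch into !A, D  //  !!A, !D.
          branch 2.1.1 (add !A, D):
            ((B && (!B && ((A -> D) -> !C))) -> (A && !D)): β-rule — branch into !(B && (!B && ((A -> D) -> !C)))  //  (A && !D).
              branch 2.1.1.1 (add !(B && (!B && ((A -> D) -> !C)))):
                !(B && (!B && ((A -> D) -> !C))): β-rule — branch into !B  //  !(!B && ((A -> D) -> !C)).
                  branch 2.1.1.1.1 (add !B):
                    ○ open, literals {A=0, B=0, D=1}.
                  branch 2.1.1.1.2 (add !(!B && ((A -> D) -> !C))):
                    !(!B && ((A -> D) -> !C)): β-rule — branch into !!B  //  !((A -> D) -> !C).
                      branch 2.1.1.1.2.1 (add !!B):
                        ○ open, literals {A=0, B=1, D=1}.
                      branch 2.1.1.1.2.2 (add !((A -> D) -> !C)):
                        !((A -> D) -> !C): α-rule — add (A -> D), !!C.
                        (A -> D): β-rule — branch into !A  //  D.
                          branch 2.1.1.1.2.2.1 (add !A):
                            ○ open, literals {A=0, C=1, D=1}.
                          branch 2.1.1.1.2.2.2 (add D):
                            ○ open, literals {A=0, C=1, D=1}.
              branch 2.1.1.2 (add (A && !D)):
                (A && !D): α-rule — add A, !D.
                × closes — contains both A and !A.
          branch 2.1.2 (add !!A, !D):
            ((B && (!B && ((A -> D) -> !C))) -> (A && !D)): β-rule — branch into !(B && (!B && ((A -> D) -> !C)))  //  (A && !D).
              branch 2.1.2.1 (add !(B && (!B && ((A -> D) -> !C)))):
                !(B && (!B && ((A -> D) -> !C))): β-rule — branch into !B  //  !(!B && ((A -> D) -> !C)).
                  branch 2.1.2.1.1 (add !B):
                    ○ open, literals {A=1, B=0, D=0}.
                  branch 2.1.2.1.2 (add !(!B && ((A -> D) -> !C))):
                    !(!B && ((A -> D) -> !C)): β-rule — branch into !!B  //  !((A -> D) -> !C).
                      branch 2.1.2.1.2.1 (add !!B):
                        ○ open, literals {A=1, B=1, D=0}.
                      branch 2.1.2.1.2.2 (add !((A -> D) -> !C)):
                        !((A -> D) -> !C): α-rule — add (A -> D), !!C.
                        (A -> D): β-rule — branch into !A  //  D.
                          branch 2.1.2.1.2.2.1 (add !A):
                            × closes — contains both A and !A.
                          branch 2.1.2.1.2.2.2 (add D):
                            × closes — contains both D and !D.
              branch 2.1.2.2 (add (A && !D)):
                (A && !D): α-rule — add A, !D.
                ○ open, literals {A=1, D=0}.
      branch 2.2 (add D):
        (!A == D): β-rule — branch into !A, D  //  !!A, !D.
          branch 2.2.1 (add !A, D):
            ○ open, literals {A=0, D=1}.
          branch 2.2.2 (add !!A, !D):
            × closes — contains both D and !D.
5 branches closed, 13 open.
Each open branch fixes some atoms; the unmentioned ones are free. Counting distinct full assignments: branch {A=0, B=0} (D, C) contributes 4 new; branch {A=0, B=1} (D, C) contributes 4 new; branch {A=0, C=1} (B, D) contributes 0 new; branch {A=0, C=1, D=1} (B) contributes 0 new; branch {A=0, D=1} (B, C) contributes 0 new; branch {A=0, B=0, D=1} (C) contributes 0 new; branch {A=0, B=1, D=1} (C) contributes 0 new; branch {A=0, C=1, D=1} (B) contributes 0 new; branch {A=0, C=1, D=1} (B) contributes 0 new; branch {A=1, B=0, D=0} (C) contributes 2 new; branch {A=1, B=1, D=0} (C) contributes 2 new; branch {A=1, D=0} (B, C) contributes 0 new; branch {A=0, D=1} (B, C) contributes 0 new. Total: 12.

12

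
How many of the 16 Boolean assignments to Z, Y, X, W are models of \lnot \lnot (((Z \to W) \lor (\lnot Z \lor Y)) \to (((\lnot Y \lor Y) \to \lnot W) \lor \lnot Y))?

Initial set: {\lnot \lnot (((Z \to W) \lor (\lnot Z \lor Y)) \to (((\lnot Y \lor Y) \to \lnot W) \lor \lnot Y))}.
\lnot \lnot (((Z \to W) \lor (\lnot Z \lor Y)) \to (((\lnot Y \lor Y) \to \lnot W) \lor \lnot Y)): drop double negation, giving (((Z \to W) \lor (\lnot Z \lor Y)) \to (((\lnot Y \lor Y) \to \lnot W) \lor \lnot Y)).
(((Z \to W) \lor (\lnot Z \lor Y)) \to (((\lnot Y \lor Y) \to \lnot W) \lor \lnot Y)): β-rule — branch into \lnot ((Z \to W) \lor (\lnot Z \lor Y))  //  (((\lnot Y \lor Y) \to \lnot W) \lor \lnot Y).
  branch 1 (add \lnot ((Z \to W) \lor (\lnot Z \lor Y))):
    \lnot ((Z \to W) \lor (\lnot Z \lor Y)): α-rule — add \lnot (Z \to W), \lnot (\lnot Z \lor Y).
    \lnot (Z \to W): α-rule — add Z, \lnot W.
    \lnot (\lnot Z \lor Y): α-rule — add \lnot \lnot Z, \lnot Y.
    ○ open, literals {W=0, Y=0, Z=1}.
  branch 2 (add (((\lnot Y \lor Y) \to \lnot W) \lor \lnot Y)):
    (((\lnot Y \lor Y) \to \lnot W) \lor \lnot Y): β-rule — branch into ((\lnot Y \lor Y) \to \lnot W)  //  \lnot Y.
      branch 2.1 (add ((\lnot Y \lor Y) \to \lnot W)):
        ((\lnot Y \lor Y) \to \lnot W): β-rule — branch into \lnot (\lnot Y \lor Y)  //  \lnot W.
          branch 2.1.1 (add \lnot (\lnot Y \lor Y)):
            \lnot (\lnot Y \lor Y): α-rule — add \lnot \lnot Y, \lnot Y.
            × closes — contains both Y and \lnot Y.
          branch 2.1.2 (add \lnot W):
            ○ open, literals {W=0}.
      branch 2.2 (add \lnot Y):
        ○ open, literals {Y=0}.
1 branch closed, 3 open.
Each open branch fixes some atoms; the unmentioned ones are free. Counting distinct full assignments: branch {W=0, Y=0, Z=1} (X) contributes 2 new; branch {W=0} (Z, Y, X) contributes 6 new; branch {Y=0} (Z, X, W) contributes 4 new. Total: 12.

12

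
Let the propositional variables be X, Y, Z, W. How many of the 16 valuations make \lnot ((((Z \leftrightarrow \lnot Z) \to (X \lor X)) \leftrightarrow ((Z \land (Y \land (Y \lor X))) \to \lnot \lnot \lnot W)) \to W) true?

8

Initial set: {\lnot ((((Z \leftrightarrow \lnot Z) \to (X \lor X)) \leftrightarrow ((Z \land (Y \land (Y \lor X))) \to \lnot \lnot \lnot W)) \to W)}.
\lnot ((((Z \leftrightarrow \lnot Z) \to (X \lor X)) \leftrightarrow ((Z \land (Y \land (Y \lor X))) \to \lnot \lnot \lnot W)) \to W): α-rule — add (((Z \leftrightarrow \lnot Z) \to (X \lor X)) \leftrightarrow ((Z \land (Y \land (Y \lor X))) \to \lnot \lnot \lnot W)), \lnot W.
(((Z \leftrightarrow \lnot Z) \to (X \lor X)) \leftrightarrow ((Z \land (Y \land (Y \lor X))) \to \lnot \lnot \lnot W)): β-rule — branch into ((Z \leftrightarrow \lnot Z) \to (X \lor X)), ((Z \land (Y \land (Y \lor X))) \to \lnot \lnot \lnot W)  //  \lnot ((Z \leftrightarrow \lnot Z) \to (X \lor X)), \lnot ((Z \land (Y \land (Y \lor X))) \to \lnot \lnot \lnot W).
  branch 1 (add ((Z \leftrightarrow \lnot Z) \to (X \lor X)), ((Z \land (Y \land (Y \lor X))) \to \lnot \lnot \lnot W)):
    ((Z \leftrightarrow \lnot Z) \to (X \lor X)): β-rule — branch into \lnot (Z \leftrightarrow \lnot Z)  //  (X \lor X).
      branch 1.1 (add \lnot (Z \leftrightarrow \lnot Z)):
        ((Z \land (Y \land (Y \lor X))) \to \lnot \lnot \lnot W): β-rule — branch into \lnot (Z \land (Y \land (Y \lor X)))  //  \lnot \lnot \lnot W.
          branch 1.1.1 (add \lnot (Z \land (Y \land (Y \lor X)))):
            \lnot (Z \leftrightarrow \lnot Z): β-rule — branch into Z, \lnot \lnot Z  //  \lnot Z, \lnot Z.
              branch 1.1.1.1 (add Z, \lnot \lnot Z):
                \lnot (Z \land (Y \land (Y \lor X))): β-rule — branch into \lnot Z  //  \lnot (Y \land (Y \lor X)).
                  branch 1.1.1.1.1 (add \lnot Z):
                    × closes — contains both Z and \lnot Z.
                  branch 1.1.1.1.2 (add \lnot (Y \land (Y \lor X))):
                    \lnot (Y \land (Y \lor X)): β-rule — branch into \lnot Y  //  \lnot (Y \lor X).
                      branch 1.1.1.1.2.1 (add \lnot Y):
                        ○ open, literals {W=false, Y=false, Z=true}.
                      branch 1.1.1.1.2.2 (add \lnot (Y \lor X)):
                        \lnot (Y \lor X): α-rule — add \lnot Y, \lnot X.
                        ○ open, literals {W=false, X=false, Y=false, Z=true}.
              branch 1.1.1.2 (add \lnot Z, \lnot Z):
                \lnot (Z \land (Y \land (Y \lor X))): β-rule — branch into \lnot Z  //  \lnot (Y \land (Y \lor X)).
                  branch 1.1.1.2.1 (add \lnot Z):
                    ○ open, literals {W=false, Z=false}.
                  branch 1.1.1.2.2 (add \lnot (Y \land (Y \lor X))):
                    \lnot (Y \land (Y \lor X)): β-rule — branch into \lnot Y  //  \lnot (Y \lor X).
                      branch 1.1.1.2.2.1 (add \lnot Y):
                        ○ open, literals {W=false, Y=false, Z=false}.
                      branch 1.1.1.2.2.2 (add \lnot (Y \lor X)):
                        \lnot (Y \lor X): α-rule — add \lnot Y, \lnot X.
                        ○ open, literals {W=false, X=false, Y=false, Z=false}.
          branch 1.1.2 (add \lnot \lnot \lnot W):
            \lnot \lnot \lnot W: drop double negation, giving \lnot W.
            \lnot (Z \leftrightarrow \lnot Z): β-rule — branch into Z, \lnot \lnot Z  //  \lnot Z, \lnot Z.
              branch 1.1.2.1 (add Z, \lnot \lnot Z):
                ○ open, literals {W=false, Z=true}.
              branch 1.1.2.2 (add \lnot Z, \lnot Z):
                ○ open, literals {W=false, Z=false}.
      branch 1.2 (add (X \lor X)):
        ((Z \land (Y \land (Y \lor X))) \to \lnot \lnot \lnot W): β-rule — branch into \lnot (Z \land (Y \land (Y \lor X)))  //  \lnot \lnot \lnot W.
          branch 1.2.1 (add \lnot (Z \land (Y \land (Y \lor X)))):
            (X \lor X): β-rule — branch into X  //  X.
              branch 1.2.1.1 (add X):
                \lnot (Z \land (Y \land (Y \lor X))): β-rule — branch into \lnot Z  //  \lnot (Y \land (Y \lor X)).
                  branch 1.2.1.1.1 (add \lnot Z):
                    ○ open, literals {W=false, X=true, Z=false}.
                  branch 1.2.1.1.2 (add \lnot (Y \land (Y \lor X))):
                    \lnot (Y \land (Y \lor X)): β-rule — branch into \lnot Y  //  \lnot (Y \lor X).
                      branch 1.2.1.1.2.1 (add \lnot Y):
                        ○ open, literals {W=false, X=true, Y=false}.
                      branch 1.2.1.1.2.2 (add \lnot (Y \lor X)):
                        \lnot (Y \lor X): α-rule — add \lnot Y, \lnot X.
                        × closes — contains both X and \lnot X.
              branch 1.2.1.2 (add X):
                \lnot (Z \land (Y \land (Y \lor X))): β-rule — branch into \lnot Z  //  \lnot (Y \land (Y \lor X)).
                  branch 1.2.1.2.1 (add \lnot Z):
                    ○ open, literals {W=false, X=true, Z=false}.
                  branch 1.2.1.2.2 (add \lnot (Y \land (Y \lor X))):
                    \lnot (Y \land (Y \lor X)): β-rule — branch into \lnot Y  //  \lnot (Y \lor X).
                      branch 1.2.1.2.2.1 (add \lnot Y):
                        ○ open, literals {W=false, X=true, Y=false}.
                      branch 1.2.1.2.2.2 (add \lnot (Y \lor X)):
                        \lnot (Y \lor X): α-rule — add \lnot Y, \lnot X.
                        × closes — contains both X and \lnot X.
          branch 1.2.2 (add \lnot \lnot \lnot W):
            \lnot \lnot \lnot W: drop double negation, giving \lnot W.
            (X \lor X): β-rule — branch into X  //  X.
              branch 1.2.2.1 (add X):
                ○ open, literals {W=false, X=true}.
              branch 1.2.2.2 (add X):
                ○ open, literals {W=false, X=true}.
  branch 2 (add \lnot ((Z \leftrightarrow \lnot Z) \to (X \lor X)), \lnot ((Z \land (Y \land (Y \lor X))) \to \lnot \lnot \lnot W)):
    \lnot ((Z \leftrightarrow \lnot Z) \to (X \lor X)): α-rule — add (Z \leftrightarrow \lnot Z), \lnot (X \lor X).
    \lnot ((Z \land (Y \land (Y \lor X))) \to \lnot \lnot \lnot W): α-rule — add (Z \land (Y \land (Y \lor X))), \lnot \lnot \lnot \lnot W.
    \lnot (X \lor X): α-rule — add \lnot X, \lnot X.
    (Z \land (Y \land (Y \lor X))): α-rule — add Z, (Y \land (Y \lor X)).
    \lnot \lnot \lnot \lnot W: drop double negation, giving \lnot \lnot W.
    × closes — contains both W and \lnot W.
4 branches closed, 13 open.
Each open branch fixes some atoms; the unmentioned ones are free. Counting distinct full assignments: branch {W=false, Y=false, Z=true} (X) contributes 2 new; branch {W=false, X=false, Y=false, Z=true} (none free) contributes 0 new; branch {W=false, Z=false} (X, Y) contributes 4 new; branch {W=false, Y=false, Z=false} (X) contributes 0 new; branch {W=false, X=false, Y=false, Z=false} (none free) contributes 0 new; branch {W=false, Z=true} (X, Y) contributes 2 new; branch {W=false, Z=false} (X, Y) contributes 0 new; branch {W=false, X=true, Z=false} (Y) contributes 0 new; branch {W=false, X=true, Y=false} (Z) contributes 0 new; branch {W=false, X=true, Z=false} (Y) contributes 0 new; branch {W=false, X=true, Y=false} (Z) contributes 0 new; branch {W=false, X=true} (Y, Z) contributes 0 new; branch {W=false, X=true} (Y, Z) contributes 0 new. Total: 8.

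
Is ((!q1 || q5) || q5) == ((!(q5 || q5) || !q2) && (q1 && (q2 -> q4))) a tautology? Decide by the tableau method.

Assume the negation and expand:
Initial set: {!(((!q1 || q5) || q5) == ((!(q5 || q5) || !q2) && (q1 && (q2 -> q4))))}.
!(((!q1 || q5) || q5) == ((!(q5 || q5) || !q2) && (q1 && (q2 -> q4)))): β-rule — branch into ((!q1 || q5) || q5), !((!(q5 || q5) || !q2) && (q1 && (q2 -> q4)))  //  !((!q1 || q5) || q5), ((!(q5 || q5) || !q2) && (q1 && (q2 -> q4))).
  branch 1 (add ((!q1 || q5) || q5), !((!(q5 || q5) || !q2) && (q1 && (q2 -> q4)))):
    ((!q1 || q5) || q5): β-rule — branch into (!q1 || q5)  //  q5.
      branch 1.1 (add (!q1 || q5)):
        !((!(q5 || q5) || !q2) && (q1 && (q2 -> q4))): β-rule — branch into !(!(q5 || q5) || !q2)  //  !(q1 && (q2 -> q4)).
          branch 1.1.1 (add !(!(q5 || q5) || !q2)):
            !(!(q5 || q5) || !q2): α-rule — add !!(q5 || q5), !!q2.
            (!q1 || q5): β-rule — branch into !q1  //  q5.
              branch 1.1.1.1 (add !q1):
                !!(q5 || q5): β-rule — branch into q5  //  q5.
                  branch 1.1.1.1.1 (add q5):
                    ○ open, literals {q1=F, q2=T, q5=T}.
                  branch 1.1.1.1.2 (add q5):
                    ○ open, literals {q1=F, q2=T, q5=T}.
              branch 1.1.1.2 (add q5):
                !!(q5 || q5): β-rule — branch into q5  //  q5.
                  branch 1.1.1.2.1 (add q5):
                    ○ open, literals {q2=T, q5=T}.
                  branch 1.1.1.2.2 (add q5):
                    ○ open, literals {q2=T, q5=T}.
          branch 1.1.2 (add !(q1 && (q2 -> q4))):
            (!q1 || q5): β-rule — branch into !q1  //  q5.
              branch 1.1.2.1 (add !q1):
                !(q1 && (q2 -> q4)): β-rule — branch into !q1  //  !(q2 -> q4).
                  branch 1.1.2.1.1 (add !q1):
                    ○ open, literals {q1=F}.
                  branch 1.1.2.1.2 (add !(q2 -> q4)):
                    !(q2 -> q4): α-rule — add q2, !q4.
                    ○ open, literals {q1=F, q2=T, q4=F}.
              branch 1.1.2.2 (add q5):
                !(q1 && (q2 -> q4)): β-rule — branch into !q1  //  !(q2 -> q4).
                  branch 1.1.2.2.1 (add !q1):
                    ○ open, literals {q1=F, q5=T}.
                  branch 1.1.2.2.2 (add !(q2 -> q4)):
                    !(q2 -> q4): α-rule — add q2, !q4.
                    ○ open, literals {q2=T, q4=F, q5=T}.
      branch 1.2 (add q5):
        !((!(q5 || q5) || !q2) && (q1 && (q2 -> q4))): β-rule — branch into !(!(q5 || q5) || !q2)  //  !(q1 && (q2 -> q4)).
          branch 1.2.1 (add !(!(q5 || q5) || !q2)):
            !(!(q5 || q5) || !q2): α-rule — add !!(q5 || q5), !!q2.
            !!(q5 || q5): β-rule — branch into q5  //  q5.
              branch 1.2.1.1 (add q5):
                ○ open, literals {q2=T, q5=T}.
              branch 1.2.1.2 (add q5):
                ○ open, literals {q2=T, q5=T}.
          branch 1.2.2 (add !(q1 && (q2 -> q4))):
            !(q1 && (q2 -> q4)): β-rule — branch into !q1  //  !(q2 -> q4).
              branch 1.2.2.1 (add !q1):
                ○ open, literals {q1=F, q5=T}.
              branch 1.2.2.2 (add !(q2 -> q4)):
                !(q2 -> q4): α-rule — add q2, !q4.
                ○ open, literals {q2=T, q4=F, q5=T}.
  branch 2 (add !((!q1 || q5) || q5), ((!(q5 || q5) || !q2) && (q1 && (q2 -> q4)))):
    !((!q1 || q5) || q5): α-rule — add !(!q1 || q5), !q5.
    ((!(q5 || q5) || !q2) && (q1 && (q2 -> q4))): α-rule — add (!(q5 || q5) || !q2), (q1 && (q2 -> q4)).
    !(!q1 || q5): α-rule — add !!q1, !q5.
    (q1 && (q2 -> q4)): α-rule — add q1, (q2 -> q4).
    (!(q5 || q5) || !q2): β-rule — branch into !(q5 || q5)  //  !q2.
      branch 2.1 (add !(q5 || q5)):
        !(q5 || q5): α-rule — add !q5, !q5.
        (q2 -> q4): β-rule — branch into !q2  //  q4.
          branch 2.1.1 (add !q2):
            ○ open, literals {q1=T, q2=F, q5=F}.
          branch 2.1.2 (add q4):
            ○ open, literals {q1=T, q4=T, q5=F}.
      branch 2.2 (add !q2):
        (q2 -> q4): β-rule — branch into !q2  //  q4.
          branch 2.2.1 (add !q2):
            ○ open, literals {q1=T, q2=F, q5=F}.
          branch 2.2.2 (add q4):
            ○ open, literals {q1=T, q2=F, q4=T, q5=F}.
0 branches closed, 16 open.
An open branch gives a countermodel: q1=F, q2=T, q5=T (unmentioned atoms arbitrary); under it the original formula is false.

Not valid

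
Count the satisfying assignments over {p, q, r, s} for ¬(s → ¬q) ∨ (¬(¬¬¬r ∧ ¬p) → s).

Initial set: {(¬(s → ¬q) ∨ (¬(¬¬¬r ∧ ¬p) → s))}.
(¬(s → ¬q) ∨ (¬(¬¬¬r ∧ ¬p) → s)): β-rule — branch into ¬(s → ¬q)  //  (¬(¬¬¬r ∧ ¬p) → s).
  branch 1 (add ¬(s → ¬q)):
    ¬(s → ¬q): α-rule — add s, ¬¬q.
    ○ open, literals {q=1, s=1}.
  branch 2 (add (¬(¬¬¬r ∧ ¬p) → s)):
    (¬(¬¬¬r ∧ ¬p) → s): β-rule — branch into ¬¬(¬¬¬r ∧ ¬p)  //  s.
      branch 2.1 (add ¬¬(¬¬¬r ∧ ¬p)):
        ¬¬(¬¬¬r ∧ ¬p): α-rule — add ¬¬¬r, ¬p.
        ¬¬¬r: drop double negation, giving ¬r.
        ○ open, literals {p=0, r=0}.
      branch 2.2 (add s):
        ○ open, literals {s=1}.
0 branches closed, 3 open.
Each open branch fixes some atoms; the unmentioned ones are free. Counting distinct full assignments: branch {q=1, s=1} (p, r) contributes 4 new; branch {p=0, r=0} (q, s) contributes 3 new; branch {s=1} (p, q, r) contributes 3 new. Total: 10.

10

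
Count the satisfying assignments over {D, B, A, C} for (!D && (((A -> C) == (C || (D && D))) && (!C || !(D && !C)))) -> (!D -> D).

Initial set: {T ((!D && (((A -> C) == (C || (D && D))) && (!C || !(D && !C)))) -> (!D -> D))}.
T ((!D && (((A -> C) == (C || (D && D))) && (!C || !(D && !C)))) -> (!D -> D)): β-rule — branch into F (!D && (((A -> C) == (C || (D && D))) && (!C || !(D && !C))))  //  T (!D -> D).
  branch 1 (add F (!D && (((A -> C) == (C || (D && D))) && (!C || !(D && !C))))):
    F (!D && (((A -> C) == (C || (D && D))) && (!C || !(D && !C)))): β-rule — branch into F !D  //  F (((A -> C) == (C || (D && D))) && (!C || !(D && !C))).
      branch 1.1 (add F !D):
        ○ open, literals {D=true}.
      branch 1.2 (add F (((A -> C) == (C || (D && D))) && (!C || !(D && !C)))):
        F (((A -> C) == (C || (D && D))) && (!C || !(D && !C))): β-rule — branch into F ((A -> C) == (C || (D && D)))  //  F (!C || !(D && !C)).
          branch 1.2.1 (add F ((A -> C) == (C || (D && D)))):
            F ((A -> C) == (C || (D && D))): β-rule — branch into T (A -> C), F (C || (D && D))  //  F (A -> C), T (C || (D && D)).
              branch 1.2.1.1 (add T (A -> C), F (C || (D && D))):
                F (C || (D && D)): α-rule — add F C, F (D && D).
                T (A -> C): β-rule — branch into F A  //  T C.
                  branch 1.2.1.1.1 (add F A):
                    F (D && D): β-rule — branch into F D  //  F D.
                      branch 1.2.1.1.1.1 (add F D):
                        ○ open, literals {A=false, C=false, D=false}.
                      branch 1.2.1.1.1.2 (add F D):
                        ○ open, literals {A=false, C=false, D=false}.
                  branch 1.2.1.1.2 (add T C):
                    × closes — contains both C and !C.
              branch 1.2.1.2 (add F (A -> C), T (C || (D && D))):
                F (A -> C): α-rule — add T A, F C.
                T (C || (D && D)): β-rule — branch into T C  //  T (D && D).
                  branch 1.2.1.2.1 (add T C):
                    × closes — contains both C and !C.
                  branch 1.2.1.2.2 (add T (D && D)):
                    T (D && D): α-rule — add T D, T D.
                    ○ open, literals {A=true, C=false, D=true}.
          branch 1.2.2 (add F (!C || !(D && !C))):
            F (!C || !(D && !C)): α-rule — add F !C, F !(D && !C).
            F !(D && !C): α-rule — add T D, T !C.
            × closes — contains both C and !C.
  branch 2 (add T (!D -> D)):
    T (!D -> D): β-rule — branch into F !D  //  T D.
      branch 2.1 (add F !D):
        ○ open, literals {D=true}.
      branch 2.2 (add T D):
        ○ open, literals {D=true}.
3 branches closed, 6 open.
Each open branch fixes some atoms; the unmentioned ones are free. Counting distinct full assignments: branch {D=true} (B, A, C) contributes 8 new; branch {A=false, C=false, D=false} (B) contributes 2 new; branch {A=false, C=false, D=false} (B) contributes 0 new; branch {A=true, C=false, D=true} (B) contributes 0 new; branch {D=true} (B, A, C) contributes 0 new; branch {D=true} (B, A, C) contributes 0 new. Total: 10.

10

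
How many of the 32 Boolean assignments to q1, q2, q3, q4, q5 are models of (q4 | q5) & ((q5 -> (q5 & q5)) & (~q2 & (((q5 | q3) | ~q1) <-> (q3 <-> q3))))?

11

Initial set: {((q4 | q5) & ((q5 -> (q5 & q5)) & (~q2 & (((q5 | q3) | ~q1) <-> (q3 <-> q3)))))}.
((q4 | q5) & ((q5 -> (q5 & q5)) & (~q2 & (((q5 | q3) | ~q1) <-> (q3 <-> q3))))): α-rule — add (q4 | q5), ((q5 -> (q5 & q5)) & (~q2 & (((q5 | q3) | ~q1) <-> (q3 <-> q3)))).
((q5 -> (q5 & q5)) & (~q2 & (((q5 | q3) | ~q1) <-> (q3 <-> q3)))): α-rule — add (q5 -> (q5 & q5)), (~q2 & (((q5 | q3) | ~q1) <-> (q3 <-> q3))).
(~q2 & (((q5 | q3) | ~q1) <-> (q3 <-> q3))): α-rule — add ~q2, (((q5 | q3) | ~q1) <-> (q3 <-> q3)).
(q4 | q5): β-rule — branch into q4  //  q5.
  branch 1 (add q4):
    (q5 -> (q5 & q5)): β-rule — branch into ~q5  //  (q5 & q5).
      branch 1.1 (add ~q5):
        (((q5 | q3) | ~q1) <-> (q3 <-> q3)): β-rule — branch into ((q5 | q3) | ~q1), (q3 <-> q3)  //  ~((q5 | q3) | ~q1), ~(q3 <-> q3).
          branch 1.1.1 (add ((q5 | q3) | ~q1), (q3 <-> q3)):
            ((q5 | q3) | ~q1): β-rule — branch into (q5 | q3)  //  ~q1.
              branch 1.1.1.1 (add (q5 | q3)):
                (q3 <-> q3): β-rule — branch into q3, q3  //  ~q3, ~q3.
                  branch 1.1.1.1.1 (add q3, q3):
                    (q5 | q3): β-rule — branch into q5  //  q3.
                      branch 1.1.1.1.1.1 (add q5):
                        × closes — contains both q5 and ~q5.
                      branch 1.1.1.1.1.2 (add q3):
                        ○ open, literals {q2=F, q3=T, q4=T, q5=F}.
                  branch 1.1.1.1.2 (add ~q3, ~q3):
                    (q5 | q3): β-rule — branch into q5  //  q3.
                      branch 1.1.1.1.2.1 (add q5):
                        × closes — contains both q5 and ~q5.
                      branch 1.1.1.1.2.2 (add q3):
                        × closes — contains both q3 and ~q3.
              branch 1.1.1.2 (add ~q1):
                (q3 <-> q3): β-rule — branch into q3, q3  //  ~q3, ~q3.
                  branch 1.1.1.2.1 (add q3, q3):
                    ○ open, literals {q1=F, q2=F, q3=T, q4=T, q5=F}.
                  branch 1.1.1.2.2 (add ~q3, ~q3):
                    ○ open, literals {q1=F, q2=F, q3=F, q4=T, q5=F}.
          branch 1.1.2 (add ~((q5 | q3) | ~q1), ~(q3 <-> q3)):
            ~((q5 | q3) | ~q1): α-rule — add ~(q5 | q3), ~~q1.
            ~(q5 | q3): α-rule — add ~q5, ~q3.
            ~(q3 <-> q3): β-rule — branch into q3, ~q3  //  ~q3, q3.
              branch 1.1.2.1 (add q3, ~q3):
                × closes — contains both q3 and ~q3.
              branch 1.1.2.2 (add ~q3, q3):
                × closes — contains both q3 and ~q3.
      branch 1.2 (add (q5 & q5)):
        (q5 & q5): α-rule — add q5, q5.
        (((q5 | q3) | ~q1) <-> (q3 <-> q3)): β-rule — branch into ((q5 | q3) | ~q1), (q3 <-> q3)  //  ~((q5 | q3) | ~q1), ~(q3 <-> q3).
          branch 1.2.1 (add ((q5 | q3) | ~q1), (q3 <-> q3)):
            ((q5 | q3) | ~q1): β-rule — branch into (q5 | q3)  //  ~q1.
              branch 1.2.1.1 (add (q5 | q3)):
                (q3 <-> q3): β-rule — branch into q3, q3  //  ~q3, ~q3.
                  branch 1.2.1.1.1 (add q3, q3):
                    (q5 | q3): β-rule — branch into q5  //  q3.
                      branch 1.2.1.1.1.1 (add q5):
                        ○ open, literals {q2=F, q3=T, q4=T, q5=T}.
                      branch 1.2.1.1.1.2 (add q3):
                        ○ open, literals {q2=F, q3=T, q4=T, q5=T}.
                  branch 1.2.1.1.2 (add ~q3, ~q3):
                    (q5 | q3): β-rule — branch into q5  //  q3.
                      branch 1.2.1.1.2.1 (add q5):
                        ○ open, literals {q2=F, q3=F, q4=T, q5=T}.
                      branch 1.2.1.1.2.2 (add q3):
                        × closes — contains both q3 and ~q3.
              branch 1.2.1.2 (add ~q1):
                (q3 <-> q3): β-rule — branch into q3, q3  //  ~q3, ~q3.
                  branch 1.2.1.2.1 (add q3, q3):
                    ○ open, literals {q1=F, q2=F, q3=T, q4=T, q5=T}.
                  branch 1.2.1.2.2 (add ~q3, ~q3):
                    ○ open, literals {q1=F, q2=F, q3=F, q4=T, q5=T}.
          branch 1.2.2 (add ~((q5 | q3) | ~q1), ~(q3 <-> q3)):
            ~((q5 | q3) | ~q1): α-rule — add ~(q5 | q3), ~~q1.
            ~(q5 | q3): α-rule — add ~q5, ~q3.
            × closes — contains both q5 and ~q5.
  branch 2 (add q5):
    (q5 -> (q5 & q5)): β-rule — branch into ~q5  //  (q5 & q5).
      branch 2.1 (add ~q5):
        × closes — contains both q5 and ~q5.
      branch 2.2 (add (q5 & q5)):
        (q5 & q5): α-rule — add q5, q5.
        (((q5 | q3) | ~q1) <-> (q3 <-> q3)): β-rule — branch into ((q5 | q3) | ~q1), (q3 <-> q3)  //  ~((q5 | q3) | ~q1), ~(q3 <-> q3).
          branch 2.2.1 (add ((q5 | q3) | ~q1), (q3 <-> q3)):
            ((q5 | q3) | ~q1): β-rule — branch into (q5 | q3)  //  ~q1.
              branch 2.2.1.1 (add (q5 | q3)):
                (q3 <-> q3): β-rule — branch into q3, q3  //  ~q3, ~q3.
                  branch 2.2.1.1.1 (add q3, q3):
                    (q5 | q3): β-rule — branch into q5  //  q3.
                      branch 2.2.1.1.1.1 (add q5):
                        ○ open, literals {q2=F, q3=T, q5=T}.
                      branch 2.2.1.1.1.2 (add q3):
                        ○ open, literals {q2=F, q3=T, q5=T}.
                  branch 2.2.1.1.2 (add ~q3, ~q3):
                    (q5 | q3): β-rule — branch into q5  //  q3.
                      branch 2.2.1.1.2.1 (add q5):
                        ○ open, literals {q2=F, q3=F, q5=T}.
                      branch 2.2.1.1.2.2 (add q3):
                        × closes — contains both q3 and ~q3.
              branch 2.2.1.2 (add ~q1):
                (q3 <-> q3): β-rule — branch into q3, q3  //  ~q3, ~q3.
                  branch 2.2.1.2.1 (add q3, q3):
                    ○ open, literals {q1=F, q2=F, q3=T, q5=T}.
                  branch 2.2.1.2.2 (add ~q3, ~q3):
                    ○ open, literals {q1=F, q2=F, q3=F, q5=T}.
          branch 2.2.2 (add ~((q5 | q3) | ~q1), ~(q3 <-> q3)):
            ~((q5 | q3) | ~q1): α-rule — add ~(q5 | q3), ~~q1.
            ~(q5 | q3): α-rule — add ~q5, ~q3.
            × closes — contains both q5 and ~q5.
10 branches closed, 13 open.
Each open branch fixes some atoms; the unmentioned ones are free. Counting distinct full assignments: branch {q2=F, q3=T, q4=T, q5=F} (q1) contributes 2 new; branch {q1=F, q2=F, q3=T, q4=T, q5=F} (none free) contributes 0 new; branch {q1=F, q2=F, q3=F, q4=T, q5=F} (none free) contributes 1 new; branch {q2=F, q3=T, q4=T, q5=T} (q1) contributes 2 new; branch {q2=F, q3=T, q4=T, q5=T} (q1) contributes 0 new; branch {q2=F, q3=F, q4=T, q5=T} (q1) contributes 2 new; branch {q1=F, q2=F, q3=T, q4=T, q5=T} (none free) contributes 0 new; branch {q1=F, q2=F, q3=F, q4=T, q5=T} (none free) contributes 0 new; branch {q2=F, q3=T, q5=T} (q1, q4) contributes 2 new; branch {q2=F, q3=T, q5=T} (q1, q4) contributes 0 new; branch {q2=F, q3=F, q5=T} (q1, q4) contributes 2 new; branch {q1=F, q2=F, q3=T, q5=T} (q4) contributes 0 new; branch {q1=F, q2=F, q3=F, q5=T} (q4) contributes 0 new. Total: 11.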